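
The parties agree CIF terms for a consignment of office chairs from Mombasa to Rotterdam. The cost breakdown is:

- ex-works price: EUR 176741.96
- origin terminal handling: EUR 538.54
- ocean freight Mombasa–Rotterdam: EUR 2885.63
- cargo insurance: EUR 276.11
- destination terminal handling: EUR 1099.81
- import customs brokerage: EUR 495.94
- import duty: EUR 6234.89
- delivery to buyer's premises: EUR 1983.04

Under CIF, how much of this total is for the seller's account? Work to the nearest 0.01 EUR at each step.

Seller's account: EUR 180442.24

CIF: the seller pays costs through ocean freight and marine insurance to the destination port.
Seller's account: goods 176741.96 + origin terminal 538.54 + freight 2885.63 + insurance 276.11 = 180442.24
Buyer's account: destination terminal 1099.81 + brokerage 495.94 + duty 6234.89 + delivery 1983.04 = 9813.68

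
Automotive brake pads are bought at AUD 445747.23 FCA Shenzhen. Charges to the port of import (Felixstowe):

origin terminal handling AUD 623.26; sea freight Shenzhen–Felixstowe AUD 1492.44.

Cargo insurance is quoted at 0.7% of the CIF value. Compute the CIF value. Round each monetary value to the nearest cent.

Let C be the CIF value. C = FCA price + pre-shipment costs + freight + 0.7% × C
C − 0.7% × C = 445747.23 + 623.26 + 1492.44
0.993 × C = 447862.93
C = 447862.93 / 0.993 = 451020.07
Insurance premium = 0.7% × 451020.07 = 3157.14

CIF value: AUD 451020.07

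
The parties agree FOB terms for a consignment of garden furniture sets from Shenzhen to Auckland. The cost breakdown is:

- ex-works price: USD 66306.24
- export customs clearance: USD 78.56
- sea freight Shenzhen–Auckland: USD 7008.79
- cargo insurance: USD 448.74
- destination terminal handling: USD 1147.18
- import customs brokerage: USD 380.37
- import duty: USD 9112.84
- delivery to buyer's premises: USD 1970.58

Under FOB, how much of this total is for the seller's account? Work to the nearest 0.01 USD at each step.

FOB: the seller bears costs until goods are on board at the origin port; the buyer bears freight, insurance and all costs thereafter.
Seller's account: goods 66306.24 + export clearance 78.56 = 66384.80
Buyer's account: freight 7008.79 + insurance 448.74 + destination terminal 1147.18 + brokerage 380.37 + duty 9112.84 + delivery 1970.58 = 20068.50

Seller's account: USD 66384.80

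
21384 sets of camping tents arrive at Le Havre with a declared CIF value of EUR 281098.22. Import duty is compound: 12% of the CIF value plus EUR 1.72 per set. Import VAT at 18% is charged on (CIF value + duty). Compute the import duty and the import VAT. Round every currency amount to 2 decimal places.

Ad valorem component: 281098.22 × 12% = 33731.79
Specific component: 21384 × 1.72 = 36780.48
Import duty = 33731.79 + 36780.48 = 70512.27
VAT base = CIF + duty = 281098.22 + 70512.27 = 351610.49
Import VAT = 351610.49 × 18% = 63289.89

Import duty: EUR 70512.27; import VAT: EUR 63289.89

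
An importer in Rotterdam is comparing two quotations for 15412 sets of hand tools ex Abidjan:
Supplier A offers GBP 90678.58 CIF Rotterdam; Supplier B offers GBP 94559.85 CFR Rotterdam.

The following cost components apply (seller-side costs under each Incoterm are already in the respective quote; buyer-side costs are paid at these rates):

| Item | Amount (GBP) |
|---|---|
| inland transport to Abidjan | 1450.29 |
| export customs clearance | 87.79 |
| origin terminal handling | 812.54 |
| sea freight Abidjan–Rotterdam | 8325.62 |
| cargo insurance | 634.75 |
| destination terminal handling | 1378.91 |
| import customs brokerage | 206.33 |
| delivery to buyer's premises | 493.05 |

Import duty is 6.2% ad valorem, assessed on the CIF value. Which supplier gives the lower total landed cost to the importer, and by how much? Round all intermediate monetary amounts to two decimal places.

Supplier A is cheaper by GBP 4796.02

Supplier A (CIF):
The CIF price already equals the CIF value: 90678.58
Import duty = 90678.58 × 6.2% = 5622.07
Buyer bears (A): 1378.91 + 206.33 + 493.05 = 2078.29
Landed cost (A) = invoice 90678.58 + 2078.29 + duty 5622.07 = 98378.94
Supplier B (CFR):
CIF value = CFR price + insurance = 94559.85 + 634.75 = 95194.60
Import duty = 95194.60 × 6.2% = 5902.07
Buyer bears (B): 634.75 + 1378.91 + 206.33 + 493.05 = 2713.04
Landed cost (B) = invoice 94559.85 + 2713.04 + duty 5902.07 = 103174.96
Difference = |98378.94 − 103174.96| = 4796.02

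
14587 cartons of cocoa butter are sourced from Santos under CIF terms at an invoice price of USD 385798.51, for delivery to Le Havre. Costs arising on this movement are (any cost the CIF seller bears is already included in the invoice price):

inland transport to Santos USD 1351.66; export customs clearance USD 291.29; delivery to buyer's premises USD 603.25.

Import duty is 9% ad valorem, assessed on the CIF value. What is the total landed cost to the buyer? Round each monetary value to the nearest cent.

CIF: the seller pays costs through ocean freight and marine insurance to the destination port.
Already in the invoice (seller's account under CIF): inland to port, export clearance — exclude.
The CIF price already equals the CIF value: 385798.51
Import duty = 385798.51 × 9% = 34721.87
Buyer bears: delivery 603.25 + duty 34721.87 = 35325.12
Landed cost = invoice 385798.51 + 35325.12 = 421123.63

Total landed cost: USD 421123.63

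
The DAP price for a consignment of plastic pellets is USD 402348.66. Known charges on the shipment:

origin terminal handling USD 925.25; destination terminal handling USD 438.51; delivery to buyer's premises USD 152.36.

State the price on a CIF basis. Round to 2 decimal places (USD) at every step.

Not relevant to the conversion: origin terminal — on the seller under both DAP and CIF; already in the DAP price and stays in the CIF price.
From DAP to CIF, the seller no longer bears: destination terminal, delivery.
CIF price = 402348.66 − 438.51 − 152.36 = 401757.79

CIF price: USD 401757.79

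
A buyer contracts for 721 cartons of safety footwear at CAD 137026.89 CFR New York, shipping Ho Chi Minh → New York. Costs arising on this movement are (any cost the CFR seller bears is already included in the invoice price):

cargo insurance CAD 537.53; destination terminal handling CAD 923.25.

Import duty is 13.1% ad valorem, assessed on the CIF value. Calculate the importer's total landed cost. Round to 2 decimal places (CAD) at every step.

CFR: the seller pays costs through ocean freight to the destination port, but not insurance.
CIF value = CFR price + insurance = 137026.89 + 537.53 = 137564.42
Import duty = 137564.42 × 13.1% = 18020.94
Buyer bears: insurance 537.53 + destination terminal 923.25 + duty 18020.94 = 19481.72
Landed cost = invoice 137026.89 + 19481.72 = 156508.61

Total landed cost: CAD 156508.61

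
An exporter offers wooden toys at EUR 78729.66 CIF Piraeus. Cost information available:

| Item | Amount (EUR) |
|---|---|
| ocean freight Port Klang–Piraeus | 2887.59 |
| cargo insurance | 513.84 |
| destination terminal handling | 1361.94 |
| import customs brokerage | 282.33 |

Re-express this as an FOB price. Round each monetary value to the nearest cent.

FOB price: EUR 75328.23

Not relevant to the conversion: brokerage, destination terminal — on the buyer under both terms; not part of either seller's price.
From CIF to FOB, the seller no longer bears: freight, insurance.
FOB price = 78729.66 − 2887.59 − 513.84 = 75328.23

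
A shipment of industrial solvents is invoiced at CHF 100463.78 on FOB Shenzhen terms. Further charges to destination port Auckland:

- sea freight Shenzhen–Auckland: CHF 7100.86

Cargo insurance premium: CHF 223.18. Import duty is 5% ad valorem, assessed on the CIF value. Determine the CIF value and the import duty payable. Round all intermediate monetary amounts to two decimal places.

CIF = FOB price + freight + insurance
CIF = 100463.78 + 7100.86 + 223.18 = 107787.82
Import duty = 107787.82 × 5% = 5389.39

CIF value: CHF 107787.82; import duty: CHF 5389.39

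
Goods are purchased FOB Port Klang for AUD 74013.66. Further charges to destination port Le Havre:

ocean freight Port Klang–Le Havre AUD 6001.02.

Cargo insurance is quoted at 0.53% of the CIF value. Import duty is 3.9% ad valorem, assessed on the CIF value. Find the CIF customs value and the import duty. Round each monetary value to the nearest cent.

CIF value: AUD 80441.02; import duty: AUD 3137.20

Let C be the CIF value. C = FOB price + freight + 0.53% × C
C − 0.53% × C = 74013.66 + 6001.02
0.9947 × C = 80014.68
C = 80014.68 / 0.9947 = 80441.02
Insurance premium = 0.53% × 80441.02 = 426.34
Import duty = 80441.02 × 3.9% = 3137.20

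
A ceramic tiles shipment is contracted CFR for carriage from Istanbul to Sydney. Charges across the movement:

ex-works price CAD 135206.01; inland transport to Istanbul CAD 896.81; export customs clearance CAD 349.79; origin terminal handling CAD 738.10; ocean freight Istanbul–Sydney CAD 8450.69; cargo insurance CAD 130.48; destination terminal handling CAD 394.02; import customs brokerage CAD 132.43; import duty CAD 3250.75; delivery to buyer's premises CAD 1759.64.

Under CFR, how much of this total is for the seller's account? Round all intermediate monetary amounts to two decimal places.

CFR: the seller pays costs through ocean freight to the destination port, but not insurance.
Seller's account: goods 135206.01 + inland to port 896.81 + export clearance 349.79 + origin terminal 738.10 + freight 8450.69 = 145641.40
Buyer's account: insurance 130.48 + destination terminal 394.02 + brokerage 132.43 + duty 3250.75 + delivery 1759.64 = 5667.32

Seller's account: CAD 145641.40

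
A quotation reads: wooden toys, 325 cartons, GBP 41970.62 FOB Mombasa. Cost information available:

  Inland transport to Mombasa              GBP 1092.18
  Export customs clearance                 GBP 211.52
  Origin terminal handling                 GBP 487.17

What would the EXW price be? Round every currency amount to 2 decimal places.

From FOB to EXW, the seller no longer bears: inland to port, export clearance, origin terminal.
EXW price = 41970.62 − 1092.18 − 211.52 − 487.17 = 40179.75

EXW price: GBP 40179.75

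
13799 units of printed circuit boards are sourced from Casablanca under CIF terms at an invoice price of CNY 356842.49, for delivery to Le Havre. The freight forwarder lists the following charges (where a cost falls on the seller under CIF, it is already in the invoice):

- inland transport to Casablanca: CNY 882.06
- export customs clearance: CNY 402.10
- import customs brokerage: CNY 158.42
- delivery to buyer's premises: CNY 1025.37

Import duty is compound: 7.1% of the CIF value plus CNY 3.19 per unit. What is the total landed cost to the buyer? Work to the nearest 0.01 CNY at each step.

Total landed cost: CNY 427380.91

CIF: the seller pays costs through ocean freight and marine insurance to the destination port.
Already in the invoice (seller's account under CIF): inland to port, export clearance — exclude.
The CIF price already equals the CIF value: 356842.49
Ad valorem component: 356842.49 × 7.1% = 25335.82
Specific component: 13799 × 3.19 = 44018.81
Import duty = 25335.82 + 44018.81 = 69354.63
Buyer bears: brokerage 158.42 + delivery 1025.37 + duty 69354.63 = 70538.42
Landed cost = invoice 356842.49 + 70538.42 = 427380.91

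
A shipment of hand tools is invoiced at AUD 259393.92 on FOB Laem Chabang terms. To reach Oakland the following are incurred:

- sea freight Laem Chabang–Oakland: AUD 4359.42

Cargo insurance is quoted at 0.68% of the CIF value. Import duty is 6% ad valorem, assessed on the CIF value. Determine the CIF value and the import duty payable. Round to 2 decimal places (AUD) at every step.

CIF value: AUD 265559.14; import duty: AUD 15933.55

Let C be the CIF value. C = FOB price + freight + 0.68% × C
C − 0.68% × C = 259393.92 + 4359.42
0.9932 × C = 263753.34
C = 263753.34 / 0.9932 = 265559.14
Insurance premium = 0.68% × 265559.14 = 1805.80
Import duty = 265559.14 × 6% = 15933.55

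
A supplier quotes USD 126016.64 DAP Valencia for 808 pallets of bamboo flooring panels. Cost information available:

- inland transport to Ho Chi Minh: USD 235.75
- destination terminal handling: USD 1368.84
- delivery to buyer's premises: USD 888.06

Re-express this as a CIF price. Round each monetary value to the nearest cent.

Not relevant to the conversion: inland to port — on the seller under both DAP and CIF; already in the DAP price and stays in the CIF price.
From DAP to CIF, the seller no longer bears: destination terminal, delivery.
CIF price = 126016.64 − 1368.84 − 888.06 = 123759.74

CIF price: USD 123759.74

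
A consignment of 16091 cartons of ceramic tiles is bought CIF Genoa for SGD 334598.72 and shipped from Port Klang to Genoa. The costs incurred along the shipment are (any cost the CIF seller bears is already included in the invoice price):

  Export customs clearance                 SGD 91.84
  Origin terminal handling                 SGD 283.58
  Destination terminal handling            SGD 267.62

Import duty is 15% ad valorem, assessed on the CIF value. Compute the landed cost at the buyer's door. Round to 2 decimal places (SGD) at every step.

CIF: the seller pays costs through ocean freight and marine insurance to the destination port.
Already in the invoice (seller's account under CIF): export clearance, origin terminal — exclude.
The CIF price already equals the CIF value: 334598.72
Import duty = 334598.72 × 15% = 50189.81
Buyer bears: destination terminal 267.62 + duty 50189.81 = 50457.43
Landed cost = invoice 334598.72 + 50457.43 = 385056.15

Total landed cost: SGD 385056.15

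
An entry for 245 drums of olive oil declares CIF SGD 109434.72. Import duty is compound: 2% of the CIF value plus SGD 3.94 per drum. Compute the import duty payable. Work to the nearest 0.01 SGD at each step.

Import duty: SGD 3153.99

Ad valorem component: 109434.72 × 2% = 2188.69
Specific component: 245 × 3.94 = 965.30
Import duty = 2188.69 + 965.30 = 3153.99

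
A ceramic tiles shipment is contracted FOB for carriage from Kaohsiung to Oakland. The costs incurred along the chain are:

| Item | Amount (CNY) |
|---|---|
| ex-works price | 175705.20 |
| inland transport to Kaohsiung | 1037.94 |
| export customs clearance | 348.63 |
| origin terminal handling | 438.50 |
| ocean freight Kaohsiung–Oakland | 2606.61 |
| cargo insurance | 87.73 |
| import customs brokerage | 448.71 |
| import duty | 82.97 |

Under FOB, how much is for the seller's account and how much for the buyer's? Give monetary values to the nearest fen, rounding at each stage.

Seller: CNY 177530.27; buyer: CNY 3226.02

FOB: the seller bears costs until goods are on board at the origin port; the buyer bears freight, insurance and all costs thereafter.
Seller's account: goods 175705.20 + inland to port 1037.94 + export clearance 348.63 + origin terminal 438.50 = 177530.27
Buyer's account: freight 2606.61 + insurance 87.73 + brokerage 448.71 + duty 82.97 = 3226.02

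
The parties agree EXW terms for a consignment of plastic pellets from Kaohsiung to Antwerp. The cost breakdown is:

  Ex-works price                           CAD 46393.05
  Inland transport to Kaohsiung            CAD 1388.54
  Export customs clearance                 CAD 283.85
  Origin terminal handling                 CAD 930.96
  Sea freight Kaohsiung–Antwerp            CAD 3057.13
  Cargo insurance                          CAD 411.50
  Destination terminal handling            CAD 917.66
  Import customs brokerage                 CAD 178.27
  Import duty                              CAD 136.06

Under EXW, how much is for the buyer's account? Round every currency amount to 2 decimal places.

EXW: the seller makes goods available at their premises; the buyer bears all onward costs.
Seller's account: goods 46393.05 = 46393.05
Buyer's account: inland to port 1388.54 + export clearance 283.85 + origin terminal 930.96 + freight 3057.13 + insurance 411.50 + destination terminal 917.66 + brokerage 178.27 + duty 136.06 = 7303.97

Buyer's account: CAD 7303.97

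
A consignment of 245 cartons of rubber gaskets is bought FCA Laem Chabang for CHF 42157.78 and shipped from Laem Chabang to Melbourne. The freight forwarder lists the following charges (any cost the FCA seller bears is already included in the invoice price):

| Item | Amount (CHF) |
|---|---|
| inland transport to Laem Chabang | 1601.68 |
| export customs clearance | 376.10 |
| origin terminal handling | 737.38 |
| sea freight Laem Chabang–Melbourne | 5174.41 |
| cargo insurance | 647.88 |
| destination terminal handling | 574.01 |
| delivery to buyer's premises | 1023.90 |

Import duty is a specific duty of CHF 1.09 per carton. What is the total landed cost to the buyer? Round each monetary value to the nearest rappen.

FCA: the seller delivers export-cleared goods to the carrier; the buyer bears costs from that point.
Already in the invoice (seller's account under FCA): inland to port, export clearance — exclude.
CIF value = FCA price + origin terminal + freight + insurance = 42157.78 + 737.38 + 5174.41 + 647.88 = 48717.45
Import duty = 245 × 1.09 = 267.05
Buyer bears: origin terminal 737.38 + freight 5174.41 + insurance 647.88 + destination terminal 574.01 + delivery 1023.90 + duty 267.05 = 8424.63
Landed cost = invoice 42157.78 + 8424.63 = 50582.41

Total landed cost: CHF 50582.41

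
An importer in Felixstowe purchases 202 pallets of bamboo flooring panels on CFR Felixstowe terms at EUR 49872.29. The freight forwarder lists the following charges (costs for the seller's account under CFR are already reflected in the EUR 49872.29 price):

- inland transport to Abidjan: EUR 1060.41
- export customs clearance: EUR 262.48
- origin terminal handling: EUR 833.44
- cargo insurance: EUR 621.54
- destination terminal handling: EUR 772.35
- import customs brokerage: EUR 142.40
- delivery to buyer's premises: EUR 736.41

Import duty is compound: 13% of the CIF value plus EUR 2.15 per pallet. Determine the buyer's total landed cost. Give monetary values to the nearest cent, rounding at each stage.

CFR: the seller pays costs through ocean freight to the destination port, but not insurance.
Already in the invoice (seller's account under CFR): inland to port, export clearance, origin terminal — exclude.
CIF value = CFR price + insurance = 49872.29 + 621.54 = 50493.83
Ad valorem component: 50493.83 × 13% = 6564.20
Specific component: 202 × 2.15 = 434.30
Import duty = 6564.20 + 434.30 = 6998.50
Buyer bears: insurance 621.54 + destination terminal 772.35 + brokerage 142.40 + delivery 736.41 + duty 6998.50 = 9271.20
Landed cost = invoice 49872.29 + 9271.20 = 59143.49

Total landed cost: EUR 59143.49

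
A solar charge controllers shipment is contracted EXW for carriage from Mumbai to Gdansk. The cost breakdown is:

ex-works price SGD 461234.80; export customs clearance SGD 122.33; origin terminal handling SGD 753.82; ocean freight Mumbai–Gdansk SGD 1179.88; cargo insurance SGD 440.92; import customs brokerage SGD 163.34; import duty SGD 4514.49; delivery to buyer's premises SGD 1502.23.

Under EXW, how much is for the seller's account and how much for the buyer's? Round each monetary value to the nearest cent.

Seller: SGD 461234.80; buyer: SGD 8677.01

EXW: the seller makes goods available at their premises; the buyer bears all onward costs.
Seller's account: goods 461234.80 = 461234.80
Buyer's account: export clearance 122.33 + origin terminal 753.82 + freight 1179.88 + insurance 440.92 + brokerage 163.34 + duty 4514.49 + delivery 1502.23 = 8677.01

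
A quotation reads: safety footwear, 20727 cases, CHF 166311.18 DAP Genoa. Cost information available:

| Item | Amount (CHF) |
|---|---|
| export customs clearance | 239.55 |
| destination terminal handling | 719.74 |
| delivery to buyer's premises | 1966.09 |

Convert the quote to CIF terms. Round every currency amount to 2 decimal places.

CIF price: CHF 163625.35

Not relevant to the conversion: export clearance — on the seller under both DAP and CIF; already in the DAP price and stays in the CIF price.
From DAP to CIF, the seller no longer bears: destination terminal, delivery.
CIF price = 166311.18 − 719.74 − 1966.09 = 163625.35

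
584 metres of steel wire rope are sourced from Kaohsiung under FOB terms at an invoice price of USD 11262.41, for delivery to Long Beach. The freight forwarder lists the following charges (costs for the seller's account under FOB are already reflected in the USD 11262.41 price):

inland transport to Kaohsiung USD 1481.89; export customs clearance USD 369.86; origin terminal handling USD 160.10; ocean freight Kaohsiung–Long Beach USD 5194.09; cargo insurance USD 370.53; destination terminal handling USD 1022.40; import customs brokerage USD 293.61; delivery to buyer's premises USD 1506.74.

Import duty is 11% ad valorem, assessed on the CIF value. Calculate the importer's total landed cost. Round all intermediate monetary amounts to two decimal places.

Total landed cost: USD 21500.75

FOB: the seller bears costs until goods are on board at the origin port; the buyer bears freight, insurance and all costs thereafter.
Already in the invoice (seller's account under FOB): inland to port, export clearance, origin terminal — exclude.
CIF value = FOB price + freight + insurance = 11262.41 + 5194.09 + 370.53 = 16827.03
Import duty = 16827.03 × 11% = 1850.97
Buyer bears: freight 5194.09 + insurance 370.53 + destination terminal 1022.40 + brokerage 293.61 + delivery 1506.74 + duty 1850.97 = 10238.34
Landed cost = invoice 11262.41 + 10238.34 = 21500.75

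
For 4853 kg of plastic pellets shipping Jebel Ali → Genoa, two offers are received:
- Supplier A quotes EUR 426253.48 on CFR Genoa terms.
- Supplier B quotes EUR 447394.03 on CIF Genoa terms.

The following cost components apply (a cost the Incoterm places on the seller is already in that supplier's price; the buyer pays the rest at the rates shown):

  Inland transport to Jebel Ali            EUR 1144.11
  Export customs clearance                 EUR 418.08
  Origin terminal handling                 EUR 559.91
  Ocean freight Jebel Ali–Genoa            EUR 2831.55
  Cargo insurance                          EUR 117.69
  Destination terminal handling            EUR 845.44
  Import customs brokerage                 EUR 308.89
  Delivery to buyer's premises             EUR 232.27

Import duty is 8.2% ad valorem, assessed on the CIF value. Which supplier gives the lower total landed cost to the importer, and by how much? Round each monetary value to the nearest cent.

Supplier A is cheaper by EUR 22746.73

Supplier A (CFR):
CIF value = CFR price + insurance = 426253.48 + 117.69 = 426371.17
Import duty = 426371.17 × 8.2% = 34962.44
Buyer bears (A): 117.69 + 845.44 + 308.89 + 232.27 = 1504.29
Landed cost (A) = invoice 426253.48 + 1504.29 + duty 34962.44 = 462720.21
Supplier B (CIF):
The CIF price already equals the CIF value: 447394.03
Import duty = 447394.03 × 8.2% = 36686.31
Buyer bears (B): 845.44 + 308.89 + 232.27 = 1386.60
Landed cost (B) = invoice 447394.03 + 1386.60 + duty 36686.31 = 485466.94
Difference = |462720.21 − 485466.94| = 22746.73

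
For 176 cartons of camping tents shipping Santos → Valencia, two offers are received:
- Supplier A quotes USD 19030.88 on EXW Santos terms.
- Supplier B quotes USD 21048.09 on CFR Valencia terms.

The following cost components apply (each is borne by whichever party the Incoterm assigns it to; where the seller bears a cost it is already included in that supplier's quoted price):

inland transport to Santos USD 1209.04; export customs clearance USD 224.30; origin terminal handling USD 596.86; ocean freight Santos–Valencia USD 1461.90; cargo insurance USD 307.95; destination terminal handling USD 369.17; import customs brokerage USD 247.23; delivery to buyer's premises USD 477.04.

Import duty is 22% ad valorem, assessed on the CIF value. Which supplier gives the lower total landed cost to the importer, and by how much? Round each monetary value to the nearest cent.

Supplier B is cheaper by USD 1799.36

Supplier A (EXW):
CIF value = EXW price + inland to port + export clearance + origin terminal + freight + insurance = 19030.88 + 1209.04 + 224.30 + 596.86 + 1461.90 + 307.95 = 22830.93
Import duty = 22830.93 × 22% = 5022.80
Buyer bears (A): 1209.04 + 224.30 + 596.86 + 1461.90 + 307.95 + 369.17 + 247.23 + 477.04 = 4893.49
Landed cost (A) = invoice 19030.88 + 4893.49 + duty 5022.80 = 28947.17
Supplier B (CFR):
CIF value = CFR price + insurance = 21048.09 + 307.95 = 21356.04
Import duty = 21356.04 × 22% = 4698.33
Buyer bears (B): 307.95 + 369.17 + 247.23 + 477.04 = 1401.39
Landed cost (B) = invoice 21048.09 + 1401.39 + duty 4698.33 = 27147.81
Difference = |28947.17 − 27147.81| = 1799.36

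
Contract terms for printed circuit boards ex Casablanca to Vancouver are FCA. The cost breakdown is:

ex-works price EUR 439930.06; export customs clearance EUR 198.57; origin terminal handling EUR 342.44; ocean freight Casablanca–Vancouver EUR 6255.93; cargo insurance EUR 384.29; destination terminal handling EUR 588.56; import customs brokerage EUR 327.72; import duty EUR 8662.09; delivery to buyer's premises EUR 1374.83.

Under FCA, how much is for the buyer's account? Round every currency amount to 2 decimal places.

Buyer's account: EUR 17935.86

FCA: the seller delivers export-cleared goods to the carrier; the buyer bears costs from that point.
Seller's account: goods 439930.06 + export clearance 198.57 = 440128.63
Buyer's account: origin terminal 342.44 + freight 6255.93 + insurance 384.29 + destination terminal 588.56 + brokerage 327.72 + duty 8662.09 + delivery 1374.83 = 17935.86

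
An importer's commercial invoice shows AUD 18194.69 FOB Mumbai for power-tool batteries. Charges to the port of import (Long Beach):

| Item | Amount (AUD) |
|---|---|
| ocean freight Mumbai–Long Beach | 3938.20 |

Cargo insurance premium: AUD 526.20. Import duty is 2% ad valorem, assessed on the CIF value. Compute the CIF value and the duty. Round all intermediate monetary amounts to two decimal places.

CIF = FOB price + freight + insurance
CIF = 18194.69 + 3938.20 + 526.20 = 22659.09
Import duty = 22659.09 × 2% = 453.18

CIF value: AUD 22659.09; import duty: AUD 453.18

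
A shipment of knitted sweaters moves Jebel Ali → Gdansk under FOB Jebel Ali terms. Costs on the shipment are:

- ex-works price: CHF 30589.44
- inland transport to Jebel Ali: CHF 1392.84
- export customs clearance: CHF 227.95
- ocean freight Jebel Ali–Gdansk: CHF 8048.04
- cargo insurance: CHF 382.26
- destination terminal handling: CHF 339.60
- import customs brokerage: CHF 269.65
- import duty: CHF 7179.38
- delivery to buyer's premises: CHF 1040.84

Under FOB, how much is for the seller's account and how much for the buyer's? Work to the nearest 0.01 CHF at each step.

FOB: the seller bears costs until goods are on board at the origin port; the buyer bears freight, insurance and all costs thereafter.
Seller's account: goods 30589.44 + inland to port 1392.84 + export clearance 227.95 = 32210.23
Buyer's account: freight 8048.04 + insurance 382.26 + destination terminal 339.60 + brokerage 269.65 + duty 7179.38 + delivery 1040.84 = 17259.77

Seller: CHF 32210.23; buyer: CHF 17259.77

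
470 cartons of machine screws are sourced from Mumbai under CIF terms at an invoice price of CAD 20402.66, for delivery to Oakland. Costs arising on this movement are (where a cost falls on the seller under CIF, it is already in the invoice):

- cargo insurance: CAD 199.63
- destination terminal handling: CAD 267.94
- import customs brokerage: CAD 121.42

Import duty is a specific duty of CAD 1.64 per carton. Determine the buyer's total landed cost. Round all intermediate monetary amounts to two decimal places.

Total landed cost: CAD 21562.82

CIF: the seller pays costs through ocean freight and marine insurance to the destination port.
Already in the invoice (seller's account under CIF): insurance — exclude.
The CIF price already equals the CIF value: 20402.66
Import duty = 470 × 1.64 = 770.80
Buyer bears: destination terminal 267.94 + brokerage 121.42 + duty 770.80 = 1160.16
Landed cost = invoice 20402.66 + 1160.16 = 21562.82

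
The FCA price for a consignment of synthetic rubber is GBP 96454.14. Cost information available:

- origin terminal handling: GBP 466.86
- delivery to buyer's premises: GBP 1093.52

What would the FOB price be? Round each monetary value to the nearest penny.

Not relevant to the conversion: delivery — on the buyer under both terms; not part of either seller's price.
From FCA to FOB, the seller additionally bears: origin terminal.
FOB price = 96454.14 + 466.86 = 96921.00

FOB price: GBP 96921.00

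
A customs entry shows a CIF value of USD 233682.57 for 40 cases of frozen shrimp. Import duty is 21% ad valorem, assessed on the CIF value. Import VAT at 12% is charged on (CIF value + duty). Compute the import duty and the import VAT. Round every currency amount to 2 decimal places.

Import duty: USD 49073.34; import VAT: USD 33930.71

Import duty = 233682.57 × 21% = 49073.34
VAT base = CIF + duty = 233682.57 + 49073.34 = 282755.91
Import VAT = 282755.91 × 12% = 33930.71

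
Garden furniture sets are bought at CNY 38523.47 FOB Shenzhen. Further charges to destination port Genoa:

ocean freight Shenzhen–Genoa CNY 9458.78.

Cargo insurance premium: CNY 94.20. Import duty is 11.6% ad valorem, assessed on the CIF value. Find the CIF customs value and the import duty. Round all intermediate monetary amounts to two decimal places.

CIF = FOB price + freight + insurance
CIF = 38523.47 + 9458.78 + 94.20 = 48076.45
Import duty = 48076.45 × 11.6% = 5576.87

CIF value: CNY 48076.45; import duty: CNY 5576.87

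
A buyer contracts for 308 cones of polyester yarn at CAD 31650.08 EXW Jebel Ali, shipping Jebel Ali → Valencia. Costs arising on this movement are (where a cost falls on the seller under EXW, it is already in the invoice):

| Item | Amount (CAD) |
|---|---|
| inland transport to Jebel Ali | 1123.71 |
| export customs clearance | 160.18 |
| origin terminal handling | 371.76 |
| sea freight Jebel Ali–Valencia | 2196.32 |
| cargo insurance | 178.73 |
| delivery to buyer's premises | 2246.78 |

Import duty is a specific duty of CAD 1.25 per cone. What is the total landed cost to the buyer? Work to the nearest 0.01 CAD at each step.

EXW: the seller makes goods available at their premises; the buyer bears all onward costs.
CIF value = EXW price + inland to port + export clearance + origin terminal + freight + insurance = 31650.08 + 1123.71 + 160.18 + 371.76 + 2196.32 + 178.73 = 35680.78
Import duty = 308 × 1.25 = 385.00
Buyer bears: inland to port 1123.71 + export clearance 160.18 + origin terminal 371.76 + freight 2196.32 + insurance 178.73 + delivery 2246.78 + duty 385.00 = 6662.48
Landed cost = invoice 31650.08 + 6662.48 = 38312.56

Total landed cost: CAD 38312.56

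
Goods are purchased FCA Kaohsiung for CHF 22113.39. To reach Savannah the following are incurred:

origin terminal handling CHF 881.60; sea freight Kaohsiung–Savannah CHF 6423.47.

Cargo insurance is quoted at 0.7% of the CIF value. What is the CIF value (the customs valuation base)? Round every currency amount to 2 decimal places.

Let C be the CIF value. C = FCA price + pre-shipment costs + freight + 0.7% × C
C − 0.7% × C = 22113.39 + 881.60 + 6423.47
0.993 × C = 29418.46
C = 29418.46 / 0.993 = 29625.84
Insurance premium = 0.7% × 29625.84 = 207.38

CIF value: CHF 29625.84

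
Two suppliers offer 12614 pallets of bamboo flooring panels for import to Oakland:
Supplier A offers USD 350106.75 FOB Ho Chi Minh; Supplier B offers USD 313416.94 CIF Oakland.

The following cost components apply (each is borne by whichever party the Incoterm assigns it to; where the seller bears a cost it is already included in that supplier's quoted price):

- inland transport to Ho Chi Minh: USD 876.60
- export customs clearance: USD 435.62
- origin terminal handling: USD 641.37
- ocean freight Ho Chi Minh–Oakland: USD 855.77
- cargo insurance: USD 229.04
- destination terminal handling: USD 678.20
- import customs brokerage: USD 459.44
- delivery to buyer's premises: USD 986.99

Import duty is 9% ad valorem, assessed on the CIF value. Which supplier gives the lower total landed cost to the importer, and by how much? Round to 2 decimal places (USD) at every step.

Supplier B is cheaper by USD 41174.34

Supplier A (FOB):
CIF value = FOB price + freight + insurance = 350106.75 + 855.77 + 229.04 = 351191.56
Import duty = 351191.56 × 9% = 31607.24
Buyer bears (A): 855.77 + 229.04 + 678.20 + 459.44 + 986.99 = 3209.44
Landed cost (A) = invoice 350106.75 + 3209.44 + duty 31607.24 = 384923.43
Supplier B (CIF):
The CIF price already equals the CIF value: 313416.94
Import duty = 313416.94 × 9% = 28207.52
Buyer bears (B): 678.20 + 459.44 + 986.99 = 2124.63
Landed cost (B) = invoice 313416.94 + 2124.63 + duty 28207.52 = 343749.09
Difference = |384923.43 − 343749.09| = 41174.34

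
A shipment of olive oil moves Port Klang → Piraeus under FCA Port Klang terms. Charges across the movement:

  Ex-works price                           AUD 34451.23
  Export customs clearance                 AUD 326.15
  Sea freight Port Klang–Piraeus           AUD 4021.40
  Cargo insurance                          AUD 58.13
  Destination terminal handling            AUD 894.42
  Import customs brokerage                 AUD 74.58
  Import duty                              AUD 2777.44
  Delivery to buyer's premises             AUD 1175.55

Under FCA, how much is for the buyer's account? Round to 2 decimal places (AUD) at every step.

Buyer's account: AUD 9001.52

FCA: the seller delivers export-cleared goods to the carrier; the buyer bears costs from that point.
Seller's account: goods 34451.23 + export clearance 326.15 = 34777.38
Buyer's account: freight 4021.40 + insurance 58.13 + destination terminal 894.42 + brokerage 74.58 + duty 2777.44 + delivery 1175.55 = 9001.52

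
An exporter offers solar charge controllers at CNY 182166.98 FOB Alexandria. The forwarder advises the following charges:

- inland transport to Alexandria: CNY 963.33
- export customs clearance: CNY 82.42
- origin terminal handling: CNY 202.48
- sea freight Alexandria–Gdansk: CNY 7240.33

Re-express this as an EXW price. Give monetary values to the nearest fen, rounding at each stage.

EXW price: CNY 180918.75

Not relevant to the conversion: freight — on the buyer under both terms; not part of either seller's price.
From FOB to EXW, the seller no longer bears: inland to port, export clearance, origin terminal.
EXW price = 182166.98 − 963.33 − 82.42 − 202.48 = 180918.75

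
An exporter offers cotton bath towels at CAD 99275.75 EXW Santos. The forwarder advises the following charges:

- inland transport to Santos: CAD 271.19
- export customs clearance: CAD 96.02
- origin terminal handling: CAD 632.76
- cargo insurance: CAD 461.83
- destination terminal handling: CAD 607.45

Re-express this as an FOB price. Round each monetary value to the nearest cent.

FOB price: CAD 100275.72

Not relevant to the conversion: insurance, destination terminal — on the buyer under both terms; not part of either seller's price.
From EXW to FOB, the seller additionally bears: inland to port, export clearance, origin terminal.
FOB price = 99275.75 + 271.19 + 96.02 + 632.76 = 100275.72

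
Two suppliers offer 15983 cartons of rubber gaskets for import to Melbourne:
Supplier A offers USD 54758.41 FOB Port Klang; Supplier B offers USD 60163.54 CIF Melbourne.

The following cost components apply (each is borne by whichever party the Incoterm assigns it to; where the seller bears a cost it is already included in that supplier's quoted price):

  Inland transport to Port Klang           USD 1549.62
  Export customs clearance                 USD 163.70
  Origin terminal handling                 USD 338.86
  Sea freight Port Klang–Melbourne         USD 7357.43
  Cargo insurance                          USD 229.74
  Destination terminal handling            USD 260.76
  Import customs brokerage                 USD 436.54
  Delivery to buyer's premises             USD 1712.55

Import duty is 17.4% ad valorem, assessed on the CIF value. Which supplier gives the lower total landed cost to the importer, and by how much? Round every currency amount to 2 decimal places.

Supplier A (FOB):
CIF value = FOB price + freight + insurance = 54758.41 + 7357.43 + 229.74 = 62345.58
Import duty = 62345.58 × 17.4% = 10848.13
Buyer bears (A): 7357.43 + 229.74 + 260.76 + 436.54 + 1712.55 = 9997.02
Landed cost (A) = invoice 54758.41 + 9997.02 + duty 10848.13 = 75603.56
Supplier B (CIF):
The CIF price already equals the CIF value: 60163.54
Import duty = 60163.54 × 17.4% = 10468.46
Buyer bears (B): 260.76 + 436.54 + 1712.55 = 2409.85
Landed cost (B) = invoice 60163.54 + 2409.85 + duty 10468.46 = 73041.85
Difference = |75603.56 − 73041.85| = 2561.71

Supplier B is cheaper by USD 2561.71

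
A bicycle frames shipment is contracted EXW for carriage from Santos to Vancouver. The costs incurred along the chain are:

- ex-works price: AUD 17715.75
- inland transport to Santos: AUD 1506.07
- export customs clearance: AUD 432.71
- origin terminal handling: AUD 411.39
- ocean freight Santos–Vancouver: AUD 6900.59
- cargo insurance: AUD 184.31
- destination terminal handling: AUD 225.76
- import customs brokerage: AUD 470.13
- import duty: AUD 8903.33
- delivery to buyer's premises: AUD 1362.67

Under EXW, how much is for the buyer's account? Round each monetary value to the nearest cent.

EXW: the seller makes goods available at their premises; the buyer bears all onward costs.
Seller's account: goods 17715.75 = 17715.75
Buyer's account: inland to port 1506.07 + export clearance 432.71 + origin terminal 411.39 + freight 6900.59 + insurance 184.31 + destination terminal 225.76 + brokerage 470.13 + duty 8903.33 + delivery 1362.67 = 20396.96

Buyer's account: AUD 20396.96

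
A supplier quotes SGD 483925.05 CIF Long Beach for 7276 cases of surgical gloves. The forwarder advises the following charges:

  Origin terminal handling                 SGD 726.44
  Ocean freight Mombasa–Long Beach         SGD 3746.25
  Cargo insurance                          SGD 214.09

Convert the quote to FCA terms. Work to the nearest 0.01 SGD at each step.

FCA price: SGD 479238.27

From CIF to FCA, the seller no longer bears: origin terminal, freight, insurance.
FCA price = 483925.05 − 726.44 − 3746.25 − 214.09 = 479238.27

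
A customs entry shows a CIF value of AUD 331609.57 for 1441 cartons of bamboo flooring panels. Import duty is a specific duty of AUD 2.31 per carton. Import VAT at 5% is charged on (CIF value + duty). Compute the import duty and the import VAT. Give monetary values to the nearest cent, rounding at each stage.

Import duty: AUD 3328.71; import VAT: AUD 16746.91

Import duty = 1441 × 2.31 = 3328.71
VAT base = CIF + duty = 331609.57 + 3328.71 = 334938.28
Import VAT = 334938.28 × 5% = 16746.91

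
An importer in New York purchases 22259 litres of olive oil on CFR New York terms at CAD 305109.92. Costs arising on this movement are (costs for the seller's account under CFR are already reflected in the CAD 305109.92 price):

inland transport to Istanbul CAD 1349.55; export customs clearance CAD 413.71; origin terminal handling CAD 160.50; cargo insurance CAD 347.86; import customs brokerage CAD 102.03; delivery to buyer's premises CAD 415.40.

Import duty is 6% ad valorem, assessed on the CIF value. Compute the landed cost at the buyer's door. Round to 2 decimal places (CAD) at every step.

CFR: the seller pays costs through ocean freight to the destination port, but not insurance.
Already in the invoice (seller's account under CFR): inland to port, export clearance, origin terminal — exclude.
CIF value = CFR price + insurance = 305109.92 + 347.86 = 305457.78
Import duty = 305457.78 × 6% = 18327.47
Buyer bears: insurance 347.86 + brokerage 102.03 + delivery 415.40 + duty 18327.47 = 19192.76
Landed cost = invoice 305109.92 + 19192.76 = 324302.68

Total landed cost: CAD 324302.68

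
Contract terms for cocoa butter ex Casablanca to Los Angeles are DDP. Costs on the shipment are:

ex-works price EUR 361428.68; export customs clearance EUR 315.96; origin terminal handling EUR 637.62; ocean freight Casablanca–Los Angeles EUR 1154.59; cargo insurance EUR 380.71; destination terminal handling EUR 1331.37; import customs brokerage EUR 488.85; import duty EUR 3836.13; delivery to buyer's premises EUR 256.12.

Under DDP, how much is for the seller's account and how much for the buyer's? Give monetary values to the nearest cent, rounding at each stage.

Seller: EUR 369830.03; buyer: EUR 0.00

DDP: the seller bears all costs including import duty.
Seller's account: goods 361428.68 + export clearance 315.96 + origin terminal 637.62 + freight 1154.59 + insurance 380.71 + destination terminal 1331.37 + brokerage 488.85 + duty 3836.13 + delivery 256.12 = 369830.03
Buyer's account: 0.00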